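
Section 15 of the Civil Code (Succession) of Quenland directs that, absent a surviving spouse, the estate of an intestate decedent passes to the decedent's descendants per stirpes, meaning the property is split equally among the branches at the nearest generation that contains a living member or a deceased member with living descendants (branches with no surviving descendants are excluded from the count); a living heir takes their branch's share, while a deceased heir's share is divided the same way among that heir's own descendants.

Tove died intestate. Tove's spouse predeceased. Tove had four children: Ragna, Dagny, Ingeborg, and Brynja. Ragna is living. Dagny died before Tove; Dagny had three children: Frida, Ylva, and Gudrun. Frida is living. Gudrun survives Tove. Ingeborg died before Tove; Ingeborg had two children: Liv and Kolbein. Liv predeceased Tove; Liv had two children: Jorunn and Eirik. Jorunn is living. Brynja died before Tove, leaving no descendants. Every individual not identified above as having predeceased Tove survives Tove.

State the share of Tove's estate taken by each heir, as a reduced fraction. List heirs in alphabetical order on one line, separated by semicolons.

There is no surviving spouse, so the entire estate passes to Tove's descendants per stirpes.
Brynja left no surviving issue, so that branch lapses and is disregarded.
The estate is divided into 3 equal shares of 1/3 among Ragna, Dagny, Ingeborg.
Ragna is living and takes 1/3.
Dagny predeceased; the 1/3 allotted to Dagny's branch passes to Dagny's issue by representation.
The 1/3 is divided into 3 equal shares of 1/9 among Frida, Ylva, Gudrun.
Frida is living and takes 1/9.
Ylva is living and takes 1/9.
Gudrun is living and takes 1/9.
Ingeborg predeceased; the 1/3 allotted to Ingeborg's branch passes to Ingeborg's issue by representation.
The 1/3 is divided into 2 equal shares of 1/6 among Liv, Kolbein.
Liv predeceased; the 1/6 allotted to Liv's branch passes to Liv's issue by representation.
The 1/6 is divided into 2 equal shares of 1/12 among Jorunn, Eirik.
Jorunn is living and takes 1/12.
Eirik is living and takes 1/12.
Kolbein is living and takes 1/6.

Eirik 1/12; Frida 1/9; Gudrun 1/9; Jorunn 1/12; Kolbein 1/6; Ragna 1/3; Ylva 1/9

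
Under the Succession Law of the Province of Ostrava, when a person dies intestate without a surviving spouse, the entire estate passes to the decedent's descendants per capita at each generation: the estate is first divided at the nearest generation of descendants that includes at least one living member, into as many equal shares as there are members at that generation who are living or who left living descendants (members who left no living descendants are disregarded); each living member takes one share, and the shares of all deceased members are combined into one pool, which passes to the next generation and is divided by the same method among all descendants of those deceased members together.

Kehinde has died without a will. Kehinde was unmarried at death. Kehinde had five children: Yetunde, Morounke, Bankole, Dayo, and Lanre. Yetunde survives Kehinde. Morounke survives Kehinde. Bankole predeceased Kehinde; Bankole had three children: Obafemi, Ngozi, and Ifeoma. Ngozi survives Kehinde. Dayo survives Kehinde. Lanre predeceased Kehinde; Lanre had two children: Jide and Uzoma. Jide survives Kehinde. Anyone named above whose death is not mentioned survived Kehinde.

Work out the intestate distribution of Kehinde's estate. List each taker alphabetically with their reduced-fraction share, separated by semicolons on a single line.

Dayo 1/5; Ifeoma 2/25; Jide 2/25; Morounke 1/5; Ngozi 2/25; Obafemi 2/25; Uzoma 2/25; Yetunde 1/5

There is no surviving spouse, so the entire estate passes to Kehinde's descendants per capita at each generation.
At generation 1 (Yetunde, Morounke, Bankole, Dayo, Lanre) there are 5 shares of (1)/5 = 1/5 each.
Living: Yetunde, Morounke, and Dayo — each takes 1/5.
Deceased: Bankole and Lanre. Their combined 2/5 is pooled and carried to generation 2.
At generation 2 (Obafemi, Ngozi, Ifeoma, Jide, Uzoma) there are 5 shares of (2/5)/5 = 2/25 each.
Living: Obafemi, Ngozi, Ifeoma, Jide, and Uzoma — each takes 2/25.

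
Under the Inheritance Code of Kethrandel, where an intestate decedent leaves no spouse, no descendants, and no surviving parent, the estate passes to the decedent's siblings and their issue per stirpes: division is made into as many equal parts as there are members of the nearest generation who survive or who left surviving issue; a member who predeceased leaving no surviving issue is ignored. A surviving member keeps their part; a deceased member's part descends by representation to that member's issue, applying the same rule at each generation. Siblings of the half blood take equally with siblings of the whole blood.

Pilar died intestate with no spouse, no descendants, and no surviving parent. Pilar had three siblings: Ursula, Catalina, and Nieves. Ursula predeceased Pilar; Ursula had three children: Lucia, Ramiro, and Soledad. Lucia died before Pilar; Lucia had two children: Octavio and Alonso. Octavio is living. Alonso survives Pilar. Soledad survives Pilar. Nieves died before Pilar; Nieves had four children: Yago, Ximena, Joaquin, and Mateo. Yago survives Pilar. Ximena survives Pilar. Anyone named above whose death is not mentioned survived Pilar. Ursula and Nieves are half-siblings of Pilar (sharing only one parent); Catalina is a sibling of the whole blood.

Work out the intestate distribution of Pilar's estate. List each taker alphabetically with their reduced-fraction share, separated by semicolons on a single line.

Alonso 1/18; Catalina 1/3; Joaquin 1/12; Mateo 1/12; Octavio 1/18; Ramiro 1/9; Soledad 1/9; Ximena 1/12; Yago 1/12

No spouse, descendants, or parent survives, so the estate passes to Pilar's siblings per stirpes.
Half-blood and whole-blood siblings take equally under the stated rule.
The estate is divided into 3 equal shares of 1/3 among Ursula, Catalina, Nieves.
Ursula predeceased; the 1/3 allotted to Ursula's branch passes to Ursula's issue by representation.
The 1/3 is divided into 3 equal shares of 1/9 among Lucia, Ramiro, Soledad.
Lucia predeceased; the 1/9 allotted to Lucia's branch passes to Lucia's issue by representation.
The 1/9 is divided into 2 equal shares of 1/18 among Octavio, Alonso.
Octavio is living and takes 1/18.
Alonso is living and takes 1/18.
Ramiro is living and takes 1/9.
Soledad is living and takes 1/9.
Catalina is living and takes 1/3.
Nieves predeceased; the 1/3 allotted to Nieves's branch passes to Nieves's issue by representation.
The 1/3 is divided into 4 equal shares of 1/12 among Yago, Ximena, Joaquin, Mateo.
Yago is living and takes 1/12.
Ximena is living and takes 1/12.
Joaquin is living and takes 1/12.
Mateo is living and takes 1/12.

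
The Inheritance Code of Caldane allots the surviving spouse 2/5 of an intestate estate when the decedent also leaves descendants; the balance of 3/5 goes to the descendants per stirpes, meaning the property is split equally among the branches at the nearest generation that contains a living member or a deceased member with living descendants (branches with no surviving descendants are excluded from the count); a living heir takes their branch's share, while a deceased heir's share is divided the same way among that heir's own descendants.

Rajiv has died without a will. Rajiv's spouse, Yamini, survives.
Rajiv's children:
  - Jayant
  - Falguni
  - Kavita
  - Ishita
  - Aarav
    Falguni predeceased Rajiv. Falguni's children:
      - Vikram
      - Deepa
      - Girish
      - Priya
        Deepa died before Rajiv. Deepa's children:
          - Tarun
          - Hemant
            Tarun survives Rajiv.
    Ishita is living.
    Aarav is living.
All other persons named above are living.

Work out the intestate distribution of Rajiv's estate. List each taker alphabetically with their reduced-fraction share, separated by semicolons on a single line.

Yamini, as surviving spouse, takes 2/5.
The remaining 3/5 passes to Rajiv's descendants per stirpes.
The 3/5 is divided into 5 equal shares of 3/25 among Jayant, Falguni, Kavita, Ishita, Aarav.
Jayant is living and takes 3/25.
Falguni predeceased; the 3/25 allotted to Falguni's branch passes to Falguni's issue by representation.
The 3/25 is divided into 4 equal shares of 3/100 among Vikram, Deepa, Girish, Priya.
Vikram is living and takes 3/100.
Deepa predeceased; the 3/100 allotted to Deepa's branch passes to Deepa's issue by representation.
The 3/100 is divided into 2 equal shares of 3/200 among Tarun, Hemant.
Tarun is living and takes 3/200.
Hemant is living and takes 3/200.
Girish is living and takes 3/100.
Priya is living and takes 3/100.
Kavita is living and takes 3/25.
Ishita is living and takes 3/25.
Aarav is living and takes 3/25.

Aarav 3/25; Girish 3/100; Hemant 3/200; Ishita 3/25; Jayant 3/25; Kavita 3/25; Priya 3/100; Tarun 3/200; Vikram 3/100; Yamini 2/5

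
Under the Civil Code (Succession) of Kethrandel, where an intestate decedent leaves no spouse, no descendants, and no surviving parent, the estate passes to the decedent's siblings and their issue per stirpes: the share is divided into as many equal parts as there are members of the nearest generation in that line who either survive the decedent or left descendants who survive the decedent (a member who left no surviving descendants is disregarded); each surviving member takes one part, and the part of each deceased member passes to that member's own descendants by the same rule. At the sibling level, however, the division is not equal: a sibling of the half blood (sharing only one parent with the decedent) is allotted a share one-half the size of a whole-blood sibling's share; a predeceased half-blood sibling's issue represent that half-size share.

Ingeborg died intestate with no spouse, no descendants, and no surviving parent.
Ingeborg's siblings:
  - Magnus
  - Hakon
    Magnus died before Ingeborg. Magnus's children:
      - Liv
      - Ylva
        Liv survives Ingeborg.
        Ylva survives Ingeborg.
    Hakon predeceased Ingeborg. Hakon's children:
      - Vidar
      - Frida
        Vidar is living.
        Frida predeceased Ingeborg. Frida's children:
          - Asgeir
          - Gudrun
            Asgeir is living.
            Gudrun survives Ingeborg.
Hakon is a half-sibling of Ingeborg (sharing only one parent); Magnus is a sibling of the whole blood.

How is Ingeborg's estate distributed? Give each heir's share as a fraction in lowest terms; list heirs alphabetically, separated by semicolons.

Asgeir 1/12; Gudrun 1/12; Liv 1/3; Vidar 1/6; Ylva 1/3

No spouse, descendants, or parent survives, so the estate passes to Ingeborg's siblings per stirpes.
Half-blood siblings count for one-half the weight of whole-blood siblings at the initial division.
Dividing 1 in proportion to weights (total weight 3/2): Magnus (weight 1) → 2/3; Hakon (weight 1/2) → 1/3.
Magnus predeceased; the 2/3 allotted to Magnus's branch passes to Magnus's issue by representation.
The 2/3 is divided into 2 equal shares of 1/3 among Liv, Ylva.
Liv is living and takes 1/3.
Ylva is living and takes 1/3.
Hakon predeceased; the 1/3 allotted to Hakon's branch passes to Hakon's issue by representation.
The 1/3 is divided into 2 equal shares of 1/6 among Vidar, Frida.
Vidar is living and takes 1/6.
Frida predeceased; the 1/6 allotted to Frida's branch passes to Frida's issue by representation.
The 1/6 is divided into 2 equal shares of 1/12 among Asgeir, Gudrun.
Asgeir is living and takes 1/12.
Gudrun is living and takes 1/12.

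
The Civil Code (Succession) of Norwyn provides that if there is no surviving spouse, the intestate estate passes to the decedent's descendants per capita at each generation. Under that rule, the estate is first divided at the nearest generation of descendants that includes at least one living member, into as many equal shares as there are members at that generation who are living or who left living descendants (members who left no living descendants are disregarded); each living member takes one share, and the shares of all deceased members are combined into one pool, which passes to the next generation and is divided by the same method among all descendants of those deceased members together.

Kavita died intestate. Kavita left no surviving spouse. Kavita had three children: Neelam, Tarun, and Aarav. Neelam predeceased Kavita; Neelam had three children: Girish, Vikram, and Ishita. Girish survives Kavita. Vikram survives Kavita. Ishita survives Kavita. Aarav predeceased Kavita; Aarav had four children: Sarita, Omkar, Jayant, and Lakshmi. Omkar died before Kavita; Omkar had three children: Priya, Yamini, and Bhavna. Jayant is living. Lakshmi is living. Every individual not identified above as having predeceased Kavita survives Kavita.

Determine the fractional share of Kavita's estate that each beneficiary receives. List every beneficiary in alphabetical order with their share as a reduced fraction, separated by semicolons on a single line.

There is no surviving spouse, so the entire estate passes to Kavita's descendants per capita at each generation.
At generation 1 (Neelam, Tarun, Aarav) there are 3 shares of (1)/3 = 1/3 each.
Living: Tarun — each takes 1/3.
Deceased: Neelam and Aarav. Their combined 2/3 is pooled and carried to generation 2.
At generation 2 (Girish, Vikram, Ishita, Sarita, Omkar, Jayant, Lakshmi) there are 7 shares of (2/3)/7 = 2/21 each.
Living: Girish, Vikram, Ishita, Sarita, Jayant, and Lakshmi — each takes 2/21.
Deceased: Omkar. That 2/21 share is carried to generation 3.
At generation 3 (Priya, Yamini, Bhavna) there are 3 shares of (2/21)/3 = 2/63 each.
Living: Priya, Yamini, and Bhavna — each takes 2/63.

Bhavna 2/63; Girish 2/21; Ishita 2/21; Jayant 2/21; Lakshmi 2/21; Priya 2/63; Sarita 2/21; Tarun 1/3; Vikram 2/21; Yamini 2/63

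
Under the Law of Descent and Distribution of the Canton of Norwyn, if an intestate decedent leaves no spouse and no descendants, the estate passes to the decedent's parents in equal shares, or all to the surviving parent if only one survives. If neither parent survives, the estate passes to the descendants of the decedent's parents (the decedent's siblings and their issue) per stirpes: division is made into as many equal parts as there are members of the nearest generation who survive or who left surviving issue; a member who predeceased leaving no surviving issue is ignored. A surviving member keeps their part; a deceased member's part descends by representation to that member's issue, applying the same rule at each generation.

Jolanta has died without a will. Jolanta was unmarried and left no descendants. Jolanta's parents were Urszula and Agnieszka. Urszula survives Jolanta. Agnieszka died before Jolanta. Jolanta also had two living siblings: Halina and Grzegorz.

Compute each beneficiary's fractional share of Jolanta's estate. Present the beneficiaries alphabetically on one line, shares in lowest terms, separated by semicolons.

Urszula 1

Only one parent, Urszula, survives, so Urszula takes the entire estate. The siblings take nothing because a surviving parent has priority.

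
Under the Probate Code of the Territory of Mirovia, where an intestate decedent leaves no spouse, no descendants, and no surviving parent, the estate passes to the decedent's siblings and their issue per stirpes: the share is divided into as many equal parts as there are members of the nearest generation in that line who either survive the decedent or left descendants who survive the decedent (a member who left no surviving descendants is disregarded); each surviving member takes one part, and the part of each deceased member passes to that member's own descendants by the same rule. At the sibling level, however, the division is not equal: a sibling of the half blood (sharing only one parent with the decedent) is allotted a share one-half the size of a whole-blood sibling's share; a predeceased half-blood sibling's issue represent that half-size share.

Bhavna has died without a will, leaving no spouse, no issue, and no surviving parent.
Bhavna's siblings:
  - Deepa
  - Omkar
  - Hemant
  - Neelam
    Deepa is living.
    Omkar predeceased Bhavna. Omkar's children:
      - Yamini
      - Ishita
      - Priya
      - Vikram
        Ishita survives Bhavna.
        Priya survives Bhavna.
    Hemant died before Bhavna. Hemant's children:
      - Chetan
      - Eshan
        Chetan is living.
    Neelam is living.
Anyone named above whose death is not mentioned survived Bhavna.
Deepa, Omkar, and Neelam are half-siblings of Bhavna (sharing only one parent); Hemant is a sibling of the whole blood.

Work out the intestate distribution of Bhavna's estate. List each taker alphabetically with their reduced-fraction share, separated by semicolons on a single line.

No spouse, descendants, or parent survives, so the estate passes to Bhavna's siblings per stirpes.
Half-blood siblings count for one-half the weight of whole-blood siblings at the initial division.
Dividing 1 in proportion to weights (total weight 5/2): Deepa (weight 1/2) → 1/5; Omkar (weight 1/2) → 1/5; Hemant (weight 1) → 2/5; Neelam (weight 1/2) → 1/5.
Deepa is living and takes 1/5.
Omkar predeceased; the 1/5 allotted to Omkar's branch passes to Omkar's issue by representation.
The 1/5 is divided into 4 equal shares of 1/20 among Yamini, Ishita, Priya, Vikram.
Yamini is living and takes 1/20.
Ishita is living and takes 1/20.
Priya is living and takes 1/20.
Vikram is living and takes 1/20.
Hemant predeceased; the 2/5 allotted to Hemant's branch passes to Hemant's issue by representation.
The 2/5 is divided into 2 equal shares of 1/5 among Chetan, Eshan.
Chetan is living and takes 1/5.
Eshan is living and takes 1/5.
Neelam is living and takes 1/5.

Chetan 1/5; Deepa 1/5; Eshan 1/5; Ishita 1/20; Neelam 1/5; Priya 1/20; Vikram 1/20; Yamini 1/20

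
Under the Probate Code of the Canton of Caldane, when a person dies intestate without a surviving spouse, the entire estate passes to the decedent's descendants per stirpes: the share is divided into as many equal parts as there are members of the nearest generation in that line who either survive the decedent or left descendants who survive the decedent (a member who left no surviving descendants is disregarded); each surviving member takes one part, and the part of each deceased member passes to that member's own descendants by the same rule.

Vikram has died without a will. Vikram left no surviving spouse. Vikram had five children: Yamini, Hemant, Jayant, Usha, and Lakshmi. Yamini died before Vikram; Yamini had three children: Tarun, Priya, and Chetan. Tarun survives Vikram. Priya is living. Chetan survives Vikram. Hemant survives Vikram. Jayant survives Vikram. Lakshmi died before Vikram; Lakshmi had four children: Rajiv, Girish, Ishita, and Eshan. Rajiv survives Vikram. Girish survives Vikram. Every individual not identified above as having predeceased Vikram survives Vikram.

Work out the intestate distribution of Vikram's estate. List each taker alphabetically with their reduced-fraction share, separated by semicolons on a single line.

Chetan 1/15; Eshan 1/20; Girish 1/20; Hemant 1/5; Ishita 1/20; Jayant 1/5; Priya 1/15; Rajiv 1/20; Tarun 1/15; Usha 1/5

There is no surviving spouse, so the entire estate passes to Vikram's descendants per stirpes.
The estate is divided into 5 equal shares of 1/5 among Yamini, Hemant, Jayant, Usha, Lakshmi.
Yamini predeceased; the 1/5 allotted to Yamini's branch passes to Yamini's issue by representation.
The 1/5 is divided into 3 equal shares of 1/15 among Tarun, Priya, Chetan.
Tarun is living and takes 1/15.
Priya is living and takes 1/15.
Chetan is living and takes 1/15.
Hemant is living and takes 1/5.
Jayant is living and takes 1/5.
Usha is living and takes 1/5.
Lakshmi predeceased; the 1/5 allotted to Lakshmi's branch passes to Lakshmi's issue by representation.
The 1/5 is divided into 4 equal shares of 1/20 among Rajiv, Girish, Ishita, Eshan.
Rajiv is living and takes 1/20.
Girish is living and takes 1/20.
Ishita is living and takes 1/20.
Eshan is living and takes 1/20.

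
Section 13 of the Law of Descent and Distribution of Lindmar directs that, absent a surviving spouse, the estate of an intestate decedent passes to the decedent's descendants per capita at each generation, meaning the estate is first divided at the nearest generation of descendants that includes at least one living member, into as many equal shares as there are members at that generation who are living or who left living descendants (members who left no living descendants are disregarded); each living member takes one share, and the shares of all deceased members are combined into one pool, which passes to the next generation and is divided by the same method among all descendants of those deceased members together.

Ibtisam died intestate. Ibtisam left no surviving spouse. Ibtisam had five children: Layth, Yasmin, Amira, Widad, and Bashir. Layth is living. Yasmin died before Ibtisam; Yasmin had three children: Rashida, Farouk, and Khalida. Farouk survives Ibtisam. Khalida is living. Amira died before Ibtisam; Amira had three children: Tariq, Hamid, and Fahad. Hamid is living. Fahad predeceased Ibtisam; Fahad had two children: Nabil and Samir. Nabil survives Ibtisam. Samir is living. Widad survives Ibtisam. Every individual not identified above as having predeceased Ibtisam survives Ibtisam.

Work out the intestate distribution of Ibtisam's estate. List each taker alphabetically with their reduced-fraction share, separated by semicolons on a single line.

There is no surviving spouse, so the entire estate passes to Ibtisam's descendants per capita at each generation.
At generation 1 (Layth, Yasmin, Amira, Widad, Bashir) there are 5 shares of (1)/5 = 1/5 each.
Living: Layth, Widad, and Bashir — each takes 1/5.
Deceased: Yasmin and Amira. Their combined 2/5 is pooled and carried to generation 2.
At generation 2 (Rashida, Farouk, Khalida, Tariq, Hamid, Fahad) there are 6 shares of (2/5)/6 = 1/15 each.
Living: Rashida, Farouk, Khalida, Tariq, and Hamid — each takes 1/15.
Deceased: Fahad. That 1/15 share is carried to generation 3.
At generation 3 (Nabil, Samir) there are 2 shares of (1/15)/2 = 1/30 each.
Living: Nabil and Samir — each takes 1/30.

Bashir 1/5; Farouk 1/15; Hamid 1/15; Khalida 1/15; Layth 1/5; Nabil 1/30; Rashida 1/15; Samir 1/30; Tariq 1/15; Widad 1/5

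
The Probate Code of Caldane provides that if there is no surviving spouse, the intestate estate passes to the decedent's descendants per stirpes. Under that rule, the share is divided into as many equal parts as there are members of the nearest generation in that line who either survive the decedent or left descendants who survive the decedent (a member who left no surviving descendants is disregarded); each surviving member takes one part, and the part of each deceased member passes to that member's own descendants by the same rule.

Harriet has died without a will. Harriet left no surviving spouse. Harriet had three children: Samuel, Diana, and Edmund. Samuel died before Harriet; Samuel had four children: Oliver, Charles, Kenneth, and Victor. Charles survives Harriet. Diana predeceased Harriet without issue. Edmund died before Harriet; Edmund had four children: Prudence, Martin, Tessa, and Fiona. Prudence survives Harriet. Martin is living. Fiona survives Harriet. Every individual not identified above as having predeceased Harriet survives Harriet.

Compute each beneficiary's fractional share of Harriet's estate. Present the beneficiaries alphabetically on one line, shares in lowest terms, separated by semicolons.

There is no surviving spouse, so the entire estate passes to Harriet's descendants per stirpes.
Diana left no surviving issue, so that branch lapses and is disregarded.
The estate is divided into 2 equal shares of 1/2 among Samuel, Edmund.
Samuel predeceased; the 1/2 allotted to Samuel's branch passes to Samuel's issue by representation.
The 1/2 is divided into 4 equal shares of 1/8 among Oliver, Charles, Kenneth, Victor.
Oliver is living and takes 1/8.
Charles is living and takes 1/8.
Kenneth is living and takes 1/8.
Victor is living and takes 1/8.
Edmund predeceased; the 1/2 allotted to Edmund's branch passes to Edmund's issue by representation.
The 1/2 is divided into 4 equal shares of 1/8 among Prudence, Martin, Tessa, Fiona.
Prudence is living and takes 1/8.
Martin is living and takes 1/8.
Tessa is living and takes 1/8.
Fiona is living and takes 1/8.

Charles 1/8; Fiona 1/8; Kenneth 1/8; Martin 1/8; Oliver 1/8; Prudence 1/8; Tessa 1/8; Victor 1/8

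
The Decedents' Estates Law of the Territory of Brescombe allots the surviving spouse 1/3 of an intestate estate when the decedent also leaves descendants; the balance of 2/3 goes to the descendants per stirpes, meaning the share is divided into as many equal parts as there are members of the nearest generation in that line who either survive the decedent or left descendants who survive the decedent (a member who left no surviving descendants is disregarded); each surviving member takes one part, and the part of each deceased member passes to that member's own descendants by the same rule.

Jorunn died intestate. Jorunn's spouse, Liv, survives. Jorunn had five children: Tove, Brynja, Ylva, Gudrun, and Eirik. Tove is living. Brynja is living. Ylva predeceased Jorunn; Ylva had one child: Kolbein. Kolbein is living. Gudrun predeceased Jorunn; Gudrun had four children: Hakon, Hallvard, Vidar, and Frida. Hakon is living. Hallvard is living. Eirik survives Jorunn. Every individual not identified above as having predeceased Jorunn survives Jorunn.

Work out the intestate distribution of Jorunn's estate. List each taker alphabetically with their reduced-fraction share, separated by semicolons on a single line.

Brynja 2/15; Eirik 2/15; Frida 1/30; Hakon 1/30; Hallvard 1/30; Kolbein 2/15; Liv 1/3; Tove 2/15; Vidar 1/30

Liv, as surviving spouse, takes 1/3.
The remaining 2/3 passes to Jorunn's descendants per stirpes.
The 2/3 is divided into 5 equal shares of 2/15 among Tove, Brynja, Ylva, Gudrun, Eirik.
Tove is living and takes 2/15.
Brynja is living and takes 2/15.
Ylva predeceased; the 2/15 allotted to Ylva's branch passes to Ylva's issue by representation.
Kolbein is the sole taker at this level and receives the full 2/15.
Gudrun predeceased; the 2/15 allotted to Gudrun's branch passes to Gudrun's issue by representation.
The 2/15 is divided into 4 equal shares of 1/30 among Hakon, Hallvard, Vidar, Frida.
Hakon is living and takes 1/30.
Hallvard is living and takes 1/30.
Vidar is living and takes 1/30.
Frida is living and takes 1/30.
Eirik is living and takes 2/15.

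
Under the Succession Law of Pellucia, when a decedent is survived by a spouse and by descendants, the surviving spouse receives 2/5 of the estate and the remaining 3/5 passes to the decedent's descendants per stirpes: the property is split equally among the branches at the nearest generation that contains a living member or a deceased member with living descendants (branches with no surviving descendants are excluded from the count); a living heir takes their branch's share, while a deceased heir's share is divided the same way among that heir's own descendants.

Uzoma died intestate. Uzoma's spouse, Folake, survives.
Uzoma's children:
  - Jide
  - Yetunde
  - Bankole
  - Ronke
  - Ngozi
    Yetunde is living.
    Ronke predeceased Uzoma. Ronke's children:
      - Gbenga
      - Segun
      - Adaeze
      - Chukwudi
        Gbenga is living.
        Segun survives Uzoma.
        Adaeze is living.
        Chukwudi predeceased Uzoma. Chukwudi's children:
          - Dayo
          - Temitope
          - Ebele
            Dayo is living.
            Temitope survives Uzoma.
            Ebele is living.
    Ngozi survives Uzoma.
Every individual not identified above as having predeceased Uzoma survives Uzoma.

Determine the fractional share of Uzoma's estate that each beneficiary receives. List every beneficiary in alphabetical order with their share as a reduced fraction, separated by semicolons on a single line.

Folake, as surviving spouse, takes 2/5.
The remaining 3/5 passes to Uzoma's descendants per stirpes.
The 3/5 is divided into 5 equal shares of 3/25 among Jide, Yetunde, Bankole, Ronke, Ngozi.
Jide is living and takes 3/25.
Yetunde is living and takes 3/25.
Bankole is living and takes 3/25.
Ronke predeceased; the 3/25 allotted to Ronke's branch passes to Ronke's issue by representation.
The 3/25 is divided into 4 equal shares of 3/100 among Gbenga, Segun, Adaeze, Chukwudi.
Gbenga is living and takes 3/100.
Segun is living and takes 3/100.
Adaeze is living and takes 3/100.
Chukwudi predeceased; the 3/100 allotted to Chukwudi's branch passes to Chukwudi's issue by representation.
The 3/100 is divided into 3 equal shares of 1/100 among Dayo, Temitope, Ebele.
Dayo is living and takes 1/100.
Temitope is living and takes 1/100.
Ebele is living and takes 1/100.
Ngozi is living and takes 3/25.

Adaeze 3/100; Bankole 3/25; Dayo 1/100; Ebele 1/100; Folake 2/5; Gbenga 3/100; Jide 3/25; Ngozi 3/25; Segun 3/100; Temitope 1/100; Yetunde 3/25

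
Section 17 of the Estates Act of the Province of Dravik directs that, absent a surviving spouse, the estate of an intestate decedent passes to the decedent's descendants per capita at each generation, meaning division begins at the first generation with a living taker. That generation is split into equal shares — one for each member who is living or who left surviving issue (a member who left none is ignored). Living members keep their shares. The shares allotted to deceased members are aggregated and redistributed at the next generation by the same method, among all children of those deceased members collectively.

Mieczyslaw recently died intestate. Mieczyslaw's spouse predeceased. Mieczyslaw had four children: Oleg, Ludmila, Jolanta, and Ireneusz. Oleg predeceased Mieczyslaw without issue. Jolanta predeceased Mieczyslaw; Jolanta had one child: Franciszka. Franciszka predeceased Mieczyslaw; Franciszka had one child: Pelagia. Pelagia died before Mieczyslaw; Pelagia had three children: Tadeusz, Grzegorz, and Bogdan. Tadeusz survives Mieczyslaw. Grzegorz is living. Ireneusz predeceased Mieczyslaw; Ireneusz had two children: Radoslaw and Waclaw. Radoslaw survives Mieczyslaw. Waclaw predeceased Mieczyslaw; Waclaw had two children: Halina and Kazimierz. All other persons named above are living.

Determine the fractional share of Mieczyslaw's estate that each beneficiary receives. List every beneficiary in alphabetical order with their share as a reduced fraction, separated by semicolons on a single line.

Bogdan 4/81; Grzegorz 4/81; Halina 4/27; Kazimierz 4/27; Ludmila 1/3; Radoslaw 2/9; Tadeusz 4/81

There is no surviving spouse, so the entire estate passes to Mieczyslaw's descendants per capita at each generation.
At generation 1 (Ludmila, Jolanta, Ireneusz) there are 3 shares of (1)/3 = 1/3 each.
Living: Ludmila — each takes 1/3.
Deceased: Jolanta and Ireneusz. Their combined 2/3 is pooled and carried to generation 2.
At generation 2 (Franciszka, Radoslaw, Waclaw) there are 3 shares of (2/3)/3 = 2/9 each.
Living: Radoslaw — each takes 2/9.
Deceased: Franciszka and Waclaw. Their combined 4/9 is pooled and carried to generation 3.
At generation 3 (Pelagia, Halina, Kazimierz) there are 3 shares of (4/9)/3 = 4/27 each.
Living: Halina and Kazimierz — each takes 4/27.
Deceased: Pelagia. That 4/27 share is carried to generation 4.
At generation 4 (Tadeusz, Grzegorz, Bogdan) there are 3 shares of (4/27)/3 = 4/81 each.
Living: Tadeusz, Grzegorz, and Bogdan — each takes 4/81.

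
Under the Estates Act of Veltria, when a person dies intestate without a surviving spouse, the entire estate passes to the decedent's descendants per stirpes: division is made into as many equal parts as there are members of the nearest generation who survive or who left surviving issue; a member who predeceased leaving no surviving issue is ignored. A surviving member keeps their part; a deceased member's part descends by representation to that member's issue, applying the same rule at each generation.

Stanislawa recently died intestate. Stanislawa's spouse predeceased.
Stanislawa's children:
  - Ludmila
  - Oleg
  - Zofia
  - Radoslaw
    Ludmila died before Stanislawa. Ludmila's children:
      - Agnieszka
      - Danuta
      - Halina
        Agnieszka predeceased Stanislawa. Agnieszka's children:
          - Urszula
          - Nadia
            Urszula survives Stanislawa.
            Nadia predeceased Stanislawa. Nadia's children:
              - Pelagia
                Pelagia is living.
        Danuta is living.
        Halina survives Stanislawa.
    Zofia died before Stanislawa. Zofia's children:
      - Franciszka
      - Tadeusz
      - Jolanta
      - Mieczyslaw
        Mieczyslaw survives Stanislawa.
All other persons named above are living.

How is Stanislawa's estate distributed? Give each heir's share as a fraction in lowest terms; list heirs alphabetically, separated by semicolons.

There is no surviving spouse, so the entire estate passes to Stanislawa's descendants per stirpes.
The estate is divided into 4 equal shares of 1/4 among Ludmila, Oleg, Zofia, Radoslaw.
Ludmila predeceased; the 1/4 allotted to Ludmila's branch passes to Ludmila's issue by representation.
The 1/4 is divided into 3 equal shares of 1/12 among Agnieszka, Danuta, Halina.
Agnieszka predeceased; the 1/12 allotted to Agnieszka's branch passes to Agnieszka's issue by representation.
The 1/12 is divided into 2 equal shares of 1/24 among Urszula, Nadia.
Urszula is living and takes 1/24.
Nadia predeceased; the 1/24 allotted to Nadia's branch passes to Nadia's issue by representation.
Pelagia is the sole taker at this level and receives the full 1/24.
Danuta is living and takes 1/12.
Halina is living and takes 1/12.
Oleg is living and takes 1/4.
Zofia predeceased; the 1/4 allotted to Zofia's branch passes to Zofia's issue by representation.
The 1/4 is divided into 4 equal shares of 1/16 among Franciszka, Tadeusz, Jolanta, Mieczyslaw.
Franciszka is living and takes 1/16.
Tadeusz is living and takes 1/16.
Jolanta is living and takes 1/16.
Mieczyslaw is living and takes 1/16.
Radoslaw is living and takes 1/4.

Danuta 1/12; Franciszka 1/16; Halina 1/12; Jolanta 1/16; Mieczyslaw 1/16; Oleg 1/4; Pelagia 1/24; Radoslaw 1/4; Tadeusz 1/16; Urszula 1/24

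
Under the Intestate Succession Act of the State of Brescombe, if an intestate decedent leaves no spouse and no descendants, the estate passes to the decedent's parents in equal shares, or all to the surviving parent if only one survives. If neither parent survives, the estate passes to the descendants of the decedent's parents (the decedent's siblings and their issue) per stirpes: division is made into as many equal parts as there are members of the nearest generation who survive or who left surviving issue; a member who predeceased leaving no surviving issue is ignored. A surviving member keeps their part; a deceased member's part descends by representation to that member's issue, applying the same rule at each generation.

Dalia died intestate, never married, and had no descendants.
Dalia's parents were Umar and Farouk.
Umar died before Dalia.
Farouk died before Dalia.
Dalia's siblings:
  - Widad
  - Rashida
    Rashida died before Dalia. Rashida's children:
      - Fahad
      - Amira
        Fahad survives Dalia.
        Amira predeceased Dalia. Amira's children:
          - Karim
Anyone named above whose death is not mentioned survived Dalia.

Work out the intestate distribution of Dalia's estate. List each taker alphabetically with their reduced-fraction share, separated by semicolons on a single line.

Neither parent survives and there are no descendants, so the estate passes to Dalia's siblings and their issue per stirpes.
The estate is divided into 2 equal shares of 1/2 among Widad, Rashida.
Widad is living and takes 1/2.
Rashida predeceased; the 1/2 allotted to Rashida's branch passes to Rashida's issue by representation.
The 1/2 is divided into 2 equal shares of 1/4 among Fahad, Amira.
Fahad is living and takes 1/4.
Amira predeceased; the 1/4 allotted to Amira's branch passes to Amira's issue by representation.
Karim is the sole taker at this level and receives the full 1/4.

Fahad 1/4; Karim 1/4; Widad 1/2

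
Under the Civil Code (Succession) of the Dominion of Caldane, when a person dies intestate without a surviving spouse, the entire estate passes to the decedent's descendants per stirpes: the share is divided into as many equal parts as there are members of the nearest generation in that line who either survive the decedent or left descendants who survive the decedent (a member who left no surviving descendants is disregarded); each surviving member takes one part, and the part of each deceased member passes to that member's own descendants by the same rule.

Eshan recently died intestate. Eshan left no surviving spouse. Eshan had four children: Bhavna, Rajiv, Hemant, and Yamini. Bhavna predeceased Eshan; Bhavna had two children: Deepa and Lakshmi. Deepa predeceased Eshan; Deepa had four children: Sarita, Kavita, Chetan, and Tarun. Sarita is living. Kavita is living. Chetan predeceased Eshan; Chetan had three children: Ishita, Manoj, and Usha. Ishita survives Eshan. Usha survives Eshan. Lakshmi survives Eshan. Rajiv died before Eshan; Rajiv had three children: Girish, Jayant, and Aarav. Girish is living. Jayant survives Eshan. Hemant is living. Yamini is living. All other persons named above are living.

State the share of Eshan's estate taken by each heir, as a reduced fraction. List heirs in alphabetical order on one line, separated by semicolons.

There is no surviving spouse, so the entire estate passes to Eshan's descendants per stirpes.
The estate is divided into 4 equal shares of 1/4 among Bhavna, Rajiv, Hemant, Yamini.
Bhavna predeceased; the 1/4 allotted to Bhavna's branch passes to Bhavna's issue by representation.
The 1/4 is divided into 2 equal shares of 1/8 among Deepa, Lakshmi.
Deepa predeceased; the 1/8 allotted to Deepa's branch passes to Deepa's issue by representation.
The 1/8 is divided into 4 equal shares of 1/32 among Sarita, Kavita, Chetan, Tarun.
Sarita is living and takes 1/32.
Kavita is living and takes 1/32.
Chetan predeceased; the 1/32 allotted to Chetan's branch passes to Chetan's issue by representation.
The 1/32 is divided into 3 equal shares of 1/96 among Ishita, Manoj, Usha.
Ishita is living and takes 1/96.
Manoj is living and takes 1/96.
Usha is living and takes 1/96.
Tarun is living and takes 1/32.
Lakshmi is living and takes 1/8.
Rajiv predeceased; the 1/4 allotted to Rajiv's branch passes to Rajiv's issue by representation.
The 1/4 is divided into 3 equal shares of 1/12 among Girish, Jayant, Aarav.
Girish is living and takes 1/12.
Jayant is living and takes 1/12.
Aarav is living and takes 1/12.
Hemant is living and takes 1/4.
Yamini is living and takes 1/4.

Aarav 1/12; Girish 1/12; Hemant 1/4; Ishita 1/96; Jayant 1/12; Kavita 1/32; Lakshmi 1/8; Manoj 1/96; Sarita 1/32; Tarun 1/32; Usha 1/96; Yamini 1/4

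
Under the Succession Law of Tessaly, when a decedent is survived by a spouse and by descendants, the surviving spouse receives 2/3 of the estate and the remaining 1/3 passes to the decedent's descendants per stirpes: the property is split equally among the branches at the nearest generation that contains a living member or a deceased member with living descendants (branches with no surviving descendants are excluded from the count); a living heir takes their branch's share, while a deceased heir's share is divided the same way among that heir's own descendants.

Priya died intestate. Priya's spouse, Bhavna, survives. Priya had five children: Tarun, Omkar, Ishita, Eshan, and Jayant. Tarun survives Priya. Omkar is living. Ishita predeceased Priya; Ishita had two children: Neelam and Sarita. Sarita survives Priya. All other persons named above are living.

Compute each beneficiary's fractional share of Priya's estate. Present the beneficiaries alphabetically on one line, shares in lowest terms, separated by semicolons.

Bhavna, as surviving spouse, takes 2/3.
The remaining 1/3 passes to Priya's descendants per stirpes.
The 1/3 is divided into 5 equal shares of 1/15 among Tarun, Omkar, Ishita, Eshan, Jayant.
Tarun is living and takes 1/15.
Omkar is living and takes 1/15.
Ishita predeceased; the 1/15 allotted to Ishita's branch passes to Ishita's issue by representation.
The 1/15 is divided into 2 equal shares of 1/30 among Neelam, Sarita.
Neelam is living and takes 1/30.
Sarita is living and takes 1/30.
Eshan is living and takes 1/15.
Jayant is living and takes 1/15.

Bhavna 2/3; Eshan 1/15; Jayant 1/15; Neelam 1/30; Omkar 1/15; Sarita 1/30; Tarun 1/15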